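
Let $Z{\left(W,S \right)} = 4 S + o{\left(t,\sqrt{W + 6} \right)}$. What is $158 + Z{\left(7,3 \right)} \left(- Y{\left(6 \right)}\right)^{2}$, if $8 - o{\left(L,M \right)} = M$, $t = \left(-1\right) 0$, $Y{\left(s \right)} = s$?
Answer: $878 - 36 \sqrt{13} \approx 748.2$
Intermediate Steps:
$t = 0$
$o{\left(L,M \right)} = 8 - M$
$Z{\left(W,S \right)} = 8 - \sqrt{6 + W} + 4 S$ ($Z{\left(W,S \right)} = 4 S - \left(-8 + \sqrt{W + 6}\right) = 4 S - \left(-8 + \sqrt{6 + W}\right) = 8 - \sqrt{6 + W} + 4 S$)
$158 + Z{\left(7,3 \right)} \left(- Y{\left(6 \right)}\right)^{2} = 158 + \left(8 - \sqrt{6 + 7} + 4 \cdot 3\right) \left(\left(-1\right) 6\right)^{2} = 158 + \left(8 - \sqrt{13} + 12\right) \left(-6\right)^{2} = 158 + \left(20 - \sqrt{13}\right) 36 = 158 + \left(720 - 36 \sqrt{13}\right) = 878 - 36 \sqrt{13}$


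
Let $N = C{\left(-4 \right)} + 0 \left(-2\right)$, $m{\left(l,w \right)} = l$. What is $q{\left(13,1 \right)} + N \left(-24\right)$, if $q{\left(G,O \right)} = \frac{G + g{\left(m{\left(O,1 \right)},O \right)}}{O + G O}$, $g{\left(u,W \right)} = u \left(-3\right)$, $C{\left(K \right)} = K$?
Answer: $\frac{677}{7} \approx 96.714$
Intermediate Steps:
$g{\left(u,W \right)} = - 3 u$
$q{\left(G,O \right)} = \frac{G - 3 O}{O + G O}$
$N = -4$ ($N = -4 + 0 \left(-2\right) = -4 + 0 = -4$)
$q{\left(13,1 \right)} + N \left(-24\right) = \frac{13 - 3}{1 \left(1 + 13\right)} - -96 = 1 \cdot \frac{1}{14} \left(13 - 3\right) + 96 = 1 \cdot \frac{1}{14} \cdot 10 + 96 = \frac{5}{7} + 96 = \frac{677}{7}$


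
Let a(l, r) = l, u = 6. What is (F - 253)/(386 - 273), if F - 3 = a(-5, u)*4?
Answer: -270/113 ≈ -2.3894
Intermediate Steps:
F = -17 (F = 3 - 5*4 = 3 - 20 = -17)
(F - 253)/(386 - 273) = (-17 - 253)/(386 - 273) = -270/113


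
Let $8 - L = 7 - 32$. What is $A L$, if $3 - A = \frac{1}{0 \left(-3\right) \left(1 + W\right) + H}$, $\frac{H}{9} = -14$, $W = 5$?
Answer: $\frac{4169}{42} \approx 99.262$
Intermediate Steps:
$L = 33$ ($L = 8 - \left(7 - 32\right) = 8 - -25 = 8 + 25 = 33$)
$H = -126$ ($H = 9 \left(-14\right) = -126$)
$A = \frac{379}{126}$ ($A = 3 - \frac{1}{0 \left(-3\right) \left(1 + 5\right) - 126} = 3 - \frac{1}{0 \cdot 6 - 126} = 3 - \frac{1}{0 - 126} = 3 - \frac{1}{-126} = 3 - - \frac{1}{126} = 3 + \frac{1}{126} = \frac{379}{126} \approx 3.0079$)
$A L = \frac{379}{126} \cdot 33 = \frac{4169}{42}$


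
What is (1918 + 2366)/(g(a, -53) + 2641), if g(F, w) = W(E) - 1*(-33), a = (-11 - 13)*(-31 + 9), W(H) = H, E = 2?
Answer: 357/223 ≈ 1.6009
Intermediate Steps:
a = 528 (a = -24*(-22) = 528)
g(F, w) = 35 (g(F, w) = 2 - 1*(-33) = 2 + 33 = 35)
(1918 + 2366)/(g(a, -53) + 2641) = (1918 + 2366)/(35 + 2641) = 4284/2676 = 4284*(1/2676) = 357/223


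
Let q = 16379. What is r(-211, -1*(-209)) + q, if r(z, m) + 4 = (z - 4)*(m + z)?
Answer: 16805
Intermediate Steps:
r(z, m) = -4 + (-4 + z)*(m + z) (r(z, m) = -4 + (z - 4)*(m + z) = -4 + (-4 + z)*(m + z))
r(-211, -1*(-209)) + q = (-4 + (-211)² - (-4)*(-209) - 4*(-211) - 1*(-209)*(-211)) + 16379 = (-4 + 44521 - 4*209 + 844 + 209*(-211)) + 16379 = (-4 + 44521 - 836 + 844 - 44099) + 16379 = 426 + 16379 = 16805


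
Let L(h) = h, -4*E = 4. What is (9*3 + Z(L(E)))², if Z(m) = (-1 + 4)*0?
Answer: 729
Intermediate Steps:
E = -1 (E = -¼*4 = -1)
Z(m) = 0 (Z(m) = 3*0 = 0)
(9*3 + Z(L(E)))² = (9*3 + 0)² = (27 + 0)² = 27² = 729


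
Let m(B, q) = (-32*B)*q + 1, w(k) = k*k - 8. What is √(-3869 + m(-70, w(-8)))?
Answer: 6*√3377 ≈ 348.67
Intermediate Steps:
w(k) = -8 + k² (w(k) = k² - 8 = -8 + k²)
m(B, q) = 1 - 32*B*q (m(B, q) = -32*B*q + 1 = 1 - 32*B*q)
√(-3869 + m(-70, w(-8))) = √(-3869 + (1 - 32*(-70)*(-8 + (-8)²))) = √(-3869 + (1 - 32*(-70)*(-8 + 64))) = √(-3869 + (1 - 32*(-70)*56)) = √(-3869 + (1 + 125440)) = √(-3869 + 125441) = √121572 = 6*√3377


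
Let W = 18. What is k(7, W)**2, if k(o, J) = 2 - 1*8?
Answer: 36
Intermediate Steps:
k(o, J) = -6 (k(o, J) = 2 - 8 = -6)
k(7, W)**2 = (-6)**2 = 36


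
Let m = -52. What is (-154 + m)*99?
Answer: -20394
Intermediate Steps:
(-154 + m)*99 = (-154 - 52)*99 = -206*99 = -20394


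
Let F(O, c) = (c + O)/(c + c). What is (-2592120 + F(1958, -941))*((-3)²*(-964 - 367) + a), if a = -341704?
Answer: 1725396839816331/1882 ≈ 9.1679e+11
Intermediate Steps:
F(O, c) = (O + c)/(2*c) (F(O, c) = (O + c)/((2*c)) = (O + c)*(1/(2*c)) = (O + c)/(2*c))
(-2592120 + F(1958, -941))*((-3)²*(-964 - 367) + a) = (-2592120 + (½)*(1958 - 941)/(-941))*((-3)²*(-964 - 367) - 341704) = (-2592120 + (½)*(-1/941)*1017)*(9*(-1331) - 341704) = (-2592120 - 1017/1882)*(-11979 - 341704) = -4878370857/1882*(-353683) = 1725396839816331/1882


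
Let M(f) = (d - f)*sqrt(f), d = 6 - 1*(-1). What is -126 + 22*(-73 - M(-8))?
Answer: -1732 - 660*I*sqrt(2) ≈ -1732.0 - 933.38*I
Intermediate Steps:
d = 7 (d = 6 + 1 = 7)
M(f) = sqrt(f)*(7 - f) (M(f) = (7 - f)*sqrt(f) = sqrt(f)*(7 - f))
-126 + 22*(-73 - M(-8)) = -126 + 22*(-73 - sqrt(-8)*(7 - 1*(-8))) = -126 + 22*(-73 - 2*I*sqrt(2)*(7 + 8)) = -126 + 22*(-73 - 2*I*sqrt(2)*15) = -126 + 22*(-73 - 30*I*sqrt(2)) = -126 + (-1606 - 660*I*sqrt(2)) = -1732 - 660*I*sqrt(2)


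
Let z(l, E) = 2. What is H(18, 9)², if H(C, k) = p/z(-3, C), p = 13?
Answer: 169/4 ≈ 42.250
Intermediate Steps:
H(C, k) = 13/2
H(18, 9)² = (13/2)² = 169/4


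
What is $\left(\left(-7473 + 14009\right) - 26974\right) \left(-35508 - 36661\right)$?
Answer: $1474990022$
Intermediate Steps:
$\left(\left(-7473 + 14009\right) - 26974\right) \left(-35508 - 36661\right) = \left(6536 - 26974\right) \left(-72169\right) = \left(-20438\right) \left(-72169\right) = 1474990022$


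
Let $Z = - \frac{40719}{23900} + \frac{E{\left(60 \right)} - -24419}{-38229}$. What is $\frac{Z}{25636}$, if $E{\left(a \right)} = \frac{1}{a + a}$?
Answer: $- \frac{12841565701}{140537541549600} \approx -9.1375 \cdot 10^{-5}$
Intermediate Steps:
$E{\left(a \right)} = \frac{1}{2 a}$
$Z = - \frac{12841565701}{5482038600}$ ($Z = - \frac{40719}{23900} + \frac{\frac{1}{2 \cdot 60} - -24419}{-38229} = \left(-40719\right) \frac{1}{23900} + \left(\frac{1}{2} \cdot \frac{1}{60} + 24419\right) \left(- \frac{1}{38229}\right) = - \frac{40719}{23900} + \left(\frac{1}{120} + 24419\right) \left(- \frac{1}{38229}\right) = - \frac{40719}{23900} + \frac{2930281}{120} \left(- \frac{1}{38229}\right) = - \frac{40719}{23900} - \frac{2930281}{4587480} = - \frac{12841565701}{5482038600} \approx -2.3425$)
$\frac{Z}{25636} = - \frac{12841565701}{5482038600 \cdot 25636} = \left(- \frac{12841565701}{5482038600}\right) \frac{1}{25636} = - \frac{12841565701}{140537541549600}$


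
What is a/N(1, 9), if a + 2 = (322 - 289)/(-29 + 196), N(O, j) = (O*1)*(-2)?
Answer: 301/334 ≈ 0.90120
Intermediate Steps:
N(O, j) = -2*O (N(O, j) = O*(-2) = -2*O)
a = -301/167 (a = -2 + (322 - 289)/(-29 + 196) = -2 + 33/167 = -301/167 ≈ -1.8024)
a/N(1, 9) = -301/(167*((-2*1))) = -301/167/(-2) = -301/167*(-1/2) = 301/334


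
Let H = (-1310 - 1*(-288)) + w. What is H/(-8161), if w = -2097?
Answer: 3119/8161 ≈ 0.38218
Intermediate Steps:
H = -3119 (H = (-1310 - 1*(-288)) - 2097 = (-1310 + 288) - 2097 = -1022 - 2097 = -3119)
H/(-8161) = -3119/(-8161) = -3119*(-1/8161) = 3119/8161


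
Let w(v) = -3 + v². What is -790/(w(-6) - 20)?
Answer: -790/13 ≈ -60.769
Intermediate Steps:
-790/(w(-6) - 20) = -790/((-3 + (-6)²) - 20) = -790/((-3 + 36) - 20) = -790/(33 - 20) = -790/13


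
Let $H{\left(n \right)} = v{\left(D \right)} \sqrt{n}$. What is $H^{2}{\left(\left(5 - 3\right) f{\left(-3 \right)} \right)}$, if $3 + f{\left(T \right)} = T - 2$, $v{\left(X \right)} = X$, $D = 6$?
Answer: $-576$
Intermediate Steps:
$f{\left(T \right)} = -5 + T$ ($f{\left(T \right)} = -3 + \left(T - 2\right) = -3 + \left(-2 + T\right) = -5 + T$)
$H{\left(n \right)} = 6 \sqrt{n}$
$H^{2}{\left(\left(5 - 3\right) f{\left(-3 \right)} \right)} = \left(6 \sqrt{\left(5 - 3\right) \left(-5 - 3\right)}\right)^{2} = \left(6 \sqrt{2 \left(-8\right)}\right)^{2} = \left(6 \sqrt{-16}\right)^{2} = \left(6 \cdot 4 i\right)^{2} = \left(24 i\right)^{2} = -576$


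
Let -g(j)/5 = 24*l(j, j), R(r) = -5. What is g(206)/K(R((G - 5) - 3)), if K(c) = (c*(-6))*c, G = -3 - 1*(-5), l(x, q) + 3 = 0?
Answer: -12/5 ≈ -2.4000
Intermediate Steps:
l(x, q) = -3 (l(x, q) = -3 + 0 = -3)
G = 2 (G = -3 + 5 = 2)
K(c) = -6*c² (K(c) = (-6*c)*c = -6*c²)
g(j) = 360 (g(j) = -120*(-3) = -5*(-72) = 360)
g(206)/K(R((G - 5) - 3)) = 360/((-6*(-5)²)) = 360/((-6*25)) = 360/(-150) = 360*(-1/150) = -12/5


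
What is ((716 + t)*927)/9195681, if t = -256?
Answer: 142140/3065227 ≈ 0.046372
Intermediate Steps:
((716 + t)*927)/9195681 = ((716 - 256)*927)/9195681 = (460*927)*(1/9195681) = 426420*(1/9195681) = 142140/3065227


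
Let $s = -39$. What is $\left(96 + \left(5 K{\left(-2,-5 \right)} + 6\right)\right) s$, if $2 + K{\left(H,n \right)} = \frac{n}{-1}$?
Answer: $-4563$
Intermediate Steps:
$K{\left(H,n \right)} = -2 - n$ ($K{\left(H,n \right)} = -2 + \frac{n}{-1} = -2 + n \left(-1\right) = -2 - n$)
$\left(96 + \left(5 K{\left(-2,-5 \right)} + 6\right)\right) s = \left(96 + \left(5 \left(-2 - -5\right) + 6\right)\right) \left(-39\right) = \left(96 + \left(5 \left(-2 + 5\right) + 6\right)\right) \left(-39\right) = \left(96 + \left(5 \cdot 3 + 6\right)\right) \left(-39\right) = \left(96 + \left(15 + 6\right)\right) \left(-39\right) = \left(96 + 21\right) \left(-39\right) = 117 \left(-39\right) = -4563$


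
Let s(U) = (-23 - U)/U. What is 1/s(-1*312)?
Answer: -312/289 ≈ -1.0796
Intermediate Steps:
s(U) = (-23 - U)/U
1/s(-1*312) = 1/((-23 - (-1)*312)/((-1*312))) = 1/((-23 - 1*(-312))/(-312)) = 1/(-(-23 + 312)/312) = 1/(-1/312*289) = 1/(-289/312) = -312/289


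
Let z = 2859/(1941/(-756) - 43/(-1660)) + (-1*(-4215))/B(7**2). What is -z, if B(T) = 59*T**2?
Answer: 10588525470210/9413098891 ≈ 1124.9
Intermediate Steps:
z = -10588525470210/9413098891 (z = 2859/(1941/(-756) - 43/(-1660)) + (-1*(-4215))/((59*(7**2)**2)) = 2859/(1941*(-1/756) - 43*(-1/1660)) + 4215/((59*49**2)) = 2859/(-647/252 + 43/1660) + 4215/((59*2401)) = 2859/(-66449/26145) + 4215/141659 = 2859*(-26145/66449) + 4215*(1/141659) = -74748555/66449 + 4215/141659 = -10588525470210/9413098891 ≈ -1124.9)
-z = -1*(-10588525470210/9413098891) = 10588525470210/9413098891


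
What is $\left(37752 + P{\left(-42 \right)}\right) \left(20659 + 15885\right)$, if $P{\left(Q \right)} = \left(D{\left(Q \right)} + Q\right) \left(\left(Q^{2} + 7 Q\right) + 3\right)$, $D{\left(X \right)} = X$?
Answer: $-3142053120$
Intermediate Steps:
$P{\left(Q \right)} = 2 Q \left(3 + Q^{2} + 7 Q\right)$ ($P{\left(Q \right)} = \left(Q + Q\right) \left(\left(Q^{2} + 7 Q\right) + 3\right) = 2 Q \left(3 + Q^{2} + 7 Q\right)$)
$\left(37752 + P{\left(-42 \right)}\right) \left(20659 + 15885\right) = \left(37752 + 2 \left(-42\right) \left(3 + \left(-42\right)^{2} + 7 \left(-42\right)\right)\right) \left(20659 + 15885\right) = \left(37752 + 2 \left(-42\right) \left(3 + 1764 - 294\right)\right) 36544 = \left(37752 + 2 \left(-42\right) 1473\right) 36544 = \left(37752 - 123732\right) 36544 = \left(-85980\right) 36544 = -3142053120$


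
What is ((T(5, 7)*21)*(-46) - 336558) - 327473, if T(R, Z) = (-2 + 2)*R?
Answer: -664031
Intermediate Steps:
T(R, Z) = 0 (T(R, Z) = 0*R = 0)
((T(5, 7)*21)*(-46) - 336558) - 327473 = ((0*21)*(-46) - 336558) - 327473 = (0*(-46) - 336558) - 327473 = (0 - 336558) - 327473 = -336558 - 327473 = -664031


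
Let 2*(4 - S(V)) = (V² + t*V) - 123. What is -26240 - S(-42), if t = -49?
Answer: -48789/2 ≈ -24395.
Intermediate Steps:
S(V) = 131/2 - V²/2 + 49*V/2 (S(V) = 4 - ((V² - 49*V) - 123)/2 = 4 - (-123 + V² - 49*V)/2 = 4 + (123/2 - V²/2 + 49*V/2) = 131/2 - V²/2 + 49*V/2)
-26240 - S(-42) = -26240 - (131/2 - ½*(-42)² + (49/2)*(-42)) = -26240 - (131/2 - ½*1764 - 1029) = -26240 - (131/2 - 882 - 1029) = -26240 - 1*(-3691/2) = -26240 + 3691/2 = -48789/2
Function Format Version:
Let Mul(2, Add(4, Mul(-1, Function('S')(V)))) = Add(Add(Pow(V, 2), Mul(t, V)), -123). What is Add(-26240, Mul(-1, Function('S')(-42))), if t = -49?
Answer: Rational(-48789, 2) ≈ -24395.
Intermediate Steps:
Function('S')(V) = Add(Rational(131, 2), Mul(Rational(-1, 2), Pow(V, 2)), Mul(Rational(49, 2), V)) (Function('S')(V) = Add(4, Mul(Rational(-1, 2), Add(Add(Pow(V, 2), Mul(-49, V)), -123))) = Add(4, Mul(Rational(-1, 2), Add(-123, Pow(V, 2), Mul(-49, V)))) = Add(4, Add(Rational(123, 2), Mul(Rational(-1, 2), Pow(V, 2)), Mul(Rational(49, 2), V))) = Add(Rational(131, 2), Mul(Rational(-1, 2), Pow(V, 2)), Mul(Rational(49, 2), V)))
Add(-26240, Mul(-1, Function('S')(-42))) = Add(-26240, Mul(-1, Add(Rational(131, 2), Mul(Rational(-1, 2), Pow(-42, 2)), Mul(Rational(49, 2), -42)))) = Add(-26240, Mul(-1, Add(Rational(131, 2), Mul(Rational(-1, 2), 1764), -1029))) = Add(-26240, Mul(-1, Add(Rational(131, 2), -882, -1029))) = Add(-26240, Mul(-1, Rational(-3691, 2))) = Add(-26240, Rational(3691, 2)) = Rational(-48789, 2)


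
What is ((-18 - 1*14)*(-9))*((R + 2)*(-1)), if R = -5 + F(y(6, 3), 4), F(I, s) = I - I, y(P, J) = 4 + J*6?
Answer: 864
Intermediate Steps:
y(P, J) = 4 + 6*J
F(I, s) = 0
R = -5 (R = -5 + 0 = -5)
((-18 - 1*14)*(-9))*((R + 2)*(-1)) = ((-18 - 1*14)*(-9))*((-5 + 2)*(-1)) = ((-18 - 14)*(-9))*(-3*(-1)) = -32*(-9)*3 = 288*3 = 864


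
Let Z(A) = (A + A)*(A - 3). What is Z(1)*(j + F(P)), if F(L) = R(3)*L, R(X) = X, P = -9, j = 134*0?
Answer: 108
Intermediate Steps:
j = 0
Z(A) = 2*A*(-3 + A) (Z(A) = (2*A)*(-3 + A) = 2*A*(-3 + A))
F(L) = 3*L
Z(1)*(j + F(P)) = (2*1*(-3 + 1))*(0 + 3*(-9)) = (2*1*(-2))*(0 - 27) = -4*(-27) = 108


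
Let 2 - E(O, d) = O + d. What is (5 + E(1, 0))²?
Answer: 36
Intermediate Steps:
E(O, d) = 2 - O - d (E(O, d) = 2 - (O + d) = 2 + (-O - d) = 2 - O - d)
(5 + E(1, 0))² = (5 + (2 - 1*1 - 1*0))² = (5 + (2 - 1 + 0))² = (5 + 1)² = 6² = 36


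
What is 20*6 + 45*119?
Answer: 5475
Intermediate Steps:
20*6 + 45*119 = 120 + 5355 = 5475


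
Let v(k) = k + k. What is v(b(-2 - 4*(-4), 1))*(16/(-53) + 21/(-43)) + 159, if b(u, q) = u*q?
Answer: 311933/2279 ≈ 136.87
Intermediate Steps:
b(u, q) = q*u
v(k) = 2*k
v(b(-2 - 4*(-4), 1))*(16/(-53) + 21/(-43)) + 159 = (2*(1*(-2 - 4*(-4))))*(16/(-53) + 21/(-43)) + 159 = (2*(1*(-2 + 16)))*(16*(-1/53) + 21*(-1/43)) + 159 = (2*(1*14))*(-16/53 - 21/43) + 159 = (2*14)*(-1801/2279) + 159 = 28*(-1801/2279) + 159 = -50428/2279 + 159 = 311933/2279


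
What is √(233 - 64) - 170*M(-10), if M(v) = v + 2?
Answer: 1373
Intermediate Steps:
M(v) = 2 + v
√(233 - 64) - 170*M(-10) = √(233 - 64) - 170*(2 - 10) = √169 - 170*(-8) = 13 + 1360 = 1373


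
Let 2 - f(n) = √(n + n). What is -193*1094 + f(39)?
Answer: -211140 - √78 ≈ -2.1115e+5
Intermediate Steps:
f(n) = 2 - √2*√n (f(n) = 2 - √(n + n) = 2 - √(2*n) = 2 - √2*√n)
-193*1094 + f(39) = -193*1094 + (2 - √2*√39) = -211142 + (2 - √78) = -211140 - √78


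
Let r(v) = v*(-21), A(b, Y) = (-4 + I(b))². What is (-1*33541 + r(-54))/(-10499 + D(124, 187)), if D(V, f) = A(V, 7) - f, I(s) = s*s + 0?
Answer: -32407/236287698 ≈ -0.00013715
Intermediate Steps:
I(s) = s² (I(s) = s² + 0 = s²)
A(b, Y) = (-4 + b²)²
r(v) = -21*v
D(V, f) = (-4 + V²)² - f
(-1*33541 + r(-54))/(-10499 + D(124, 187)) = (-1*33541 - 21*(-54))/(-10499 + ((-4 + 124²)² - 1*187)) = (-33541 + 1134)/(-10499 + ((-4 + 15376)² - 187)) = -32407/(-10499 + (15372² - 187)) = -32407/(-10499 + (236298384 - 187)) = -32407/(-10499 + 236298197) = -32407/236287698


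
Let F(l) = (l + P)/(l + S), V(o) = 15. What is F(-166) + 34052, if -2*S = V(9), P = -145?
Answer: 11816666/347 ≈ 34054.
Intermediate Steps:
S = -15/2 (S = -½*15 = -15/2 ≈ -7.5000)
F(l) = (-145 + l)/(-15/2 + l) (F(l) = (l - 145)/(l - 15/2) = (-145 + l)/(-15/2 + l))
F(-166) + 34052 = 2*(-145 - 166)/(-15 + 2*(-166)) + 34052 = 2*(-311)/(-15 - 332) + 34052 = 2*(-311)/(-347) + 34052 = 2*(-1/347)*(-311) + 34052 = 622/347 + 34052 = 11816666/347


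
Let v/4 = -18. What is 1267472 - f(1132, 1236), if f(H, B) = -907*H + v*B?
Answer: 2383188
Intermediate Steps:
v = -72 (v = 4*(-18) = -72)
f(H, B) = -907*H - 72*B
1267472 - f(1132, 1236) = 1267472 - (-907*1132 - 72*1236) = 1267472 - (-1026724 - 88992) = 1267472 - 1*(-1115716) = 1267472 + 1115716 = 2383188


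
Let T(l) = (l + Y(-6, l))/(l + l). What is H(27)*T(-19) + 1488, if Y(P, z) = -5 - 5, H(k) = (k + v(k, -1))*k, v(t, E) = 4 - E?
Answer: 40800/19 ≈ 2147.4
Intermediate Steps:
H(k) = k*(5 + k) (H(k) = (k + (4 - 1*(-1)))*k = (k + (4 + 1))*k = (k + 5)*k = (5 + k)*k = k*(5 + k))
Y(P, z) = -10
T(l) = (-10 + l)/(2*l) (T(l) = (l - 10)/(l + l) = (-10 + l)/((2*l)) = (-10 + l)*(1/(2*l)) = (-10 + l)/(2*l))
H(27)*T(-19) + 1488 = (27*(5 + 27))*((1/2)*(-10 - 19)/(-19)) + 1488 = (27*32)*((1/2)*(-1/19)*(-29)) + 1488 = 864*(29/38) + 1488 = 12528/19 + 1488 = 40800/19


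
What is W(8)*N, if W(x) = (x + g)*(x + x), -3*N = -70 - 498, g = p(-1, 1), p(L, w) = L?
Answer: 63616/3 ≈ 21205.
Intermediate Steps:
g = -1
N = 568/3 (N = -(-70 - 498)/3 = -1/3*(-568) = 568/3 ≈ 189.33)
W(x) = 2*x*(-1 + x) (W(x) = (x - 1)*(x + x) = (-1 + x)*(2*x) = 2*x*(-1 + x))
W(8)*N = (2*8*(-1 + 8))*(568/3) = (2*8*7)*(568/3) = 112*(568/3) = 63616/3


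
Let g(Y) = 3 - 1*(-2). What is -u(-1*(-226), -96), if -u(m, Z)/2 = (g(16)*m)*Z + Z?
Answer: -217152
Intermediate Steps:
g(Y) = 5 (g(Y) = 3 + 2 = 5)
u(m, Z) = -2*Z - 10*Z*m (u(m, Z) = -2*((5*m)*Z + Z) = -2*(5*Z*m + Z) = -2*(Z + 5*Z*m) = -2*Z - 10*Z*m)
-u(-1*(-226), -96) = -(-2)*(-96)*(1 + 5*(-1*(-226))) = -(-2)*(-96)*(1 + 5*226) = -(-2)*(-96)*(1 + 1130) = -(-2)*(-96)*1131 = -1*217152 = -217152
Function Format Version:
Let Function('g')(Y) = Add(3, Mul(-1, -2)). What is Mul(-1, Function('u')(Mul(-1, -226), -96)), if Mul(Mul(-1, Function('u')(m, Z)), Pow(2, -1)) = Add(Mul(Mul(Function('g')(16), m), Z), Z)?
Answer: -217152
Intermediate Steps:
Function('g')(Y) = 5 (Function('g')(Y) = Add(3, 2) = 5)
Function('u')(m, Z) = Add(Mul(-2, Z), Mul(-10, Z, m)) (Function('u')(m, Z) = Mul(-2, Add(Mul(Mul(5, m), Z), Z)) = Mul(-2, Add(Mul(5, Z, m), Z)) = Mul(-2, Add(Z, Mul(5, Z, m))) = Add(Mul(-2, Z), Mul(-10, Z, m)))
Mul(-1, Function('u')(Mul(-1, -226), -96)) = Mul(-1, Mul(-2, -96, Add(1, Mul(5, Mul(-1, -226))))) = Mul(-1, Mul(-2, -96, Add(1, Mul(5, 226)))) = Mul(-1, Mul(-2, -96, Add(1, 1130))) = Mul(-1, Mul(-2, -96, 1131)) = Mul(-1, 217152) = -217152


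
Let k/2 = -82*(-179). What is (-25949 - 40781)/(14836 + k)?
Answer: -33365/22096 ≈ -1.5100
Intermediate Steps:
k = 29356 (k = 2*(-82*(-179)) = 2*14678 = 29356)
(-25949 - 40781)/(14836 + k) = (-25949 - 40781)/(14836 + 29356) = -66730/44192 = -66730*1/44192 = -33365/22096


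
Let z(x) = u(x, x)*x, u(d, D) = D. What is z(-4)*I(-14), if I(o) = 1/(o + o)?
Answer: -4/7 ≈ -0.57143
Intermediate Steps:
I(o) = 1/(2*o)
z(x) = x² (z(x) = x*x = x²)
z(-4)*I(-14) = (-4)²*((½)/(-14)) = 16*((½)*(-1/14)) = 16*(-1/28) = -4/7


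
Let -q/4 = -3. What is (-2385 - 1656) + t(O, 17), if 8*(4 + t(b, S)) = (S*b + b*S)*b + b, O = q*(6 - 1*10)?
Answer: 5741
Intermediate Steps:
q = 12 (q = -4*(-3) = 12)
O = -48 (O = 12*(6 - 1*10) = 12*(6 - 10) = 12*(-4) = -48)
t(b, S) = -4 + b/8 + S*b²/4 (t(b, S) = -4 + ((S*b + b*S)*b + b)/8 = -4 + ((S*b + S*b)*b + b)/8 = -4 + ((2*S*b)*b + b)/8 = -4 + (2*S*b² + b)/8 = -4 + (b + 2*S*b²)/8 = -4 + (b/8 + S*b²/4) = -4 + b/8 + S*b²/4)
(-2385 - 1656) + t(O, 17) = (-2385 - 1656) + (-4 + (⅛)*(-48) + (¼)*17*(-48)²) = -4041 + (-4 - 6 + (¼)*17*2304) = -4041 + (-4 - 6 + 9792) = -4041 + 9782 = 5741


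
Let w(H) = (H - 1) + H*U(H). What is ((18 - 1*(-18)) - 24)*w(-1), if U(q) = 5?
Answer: -84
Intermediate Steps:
w(H) = -1 + 6*H (w(H) = (H - 1) + H*5 = (-1 + H) + 5*H = -1 + 6*H)
((18 - 1*(-18)) - 24)*w(-1) = ((18 - 1*(-18)) - 24)*(-1 + 6*(-1)) = ((18 + 18) - 24)*(-1 - 6) = (36 - 24)*(-7) = 12*(-7) = -84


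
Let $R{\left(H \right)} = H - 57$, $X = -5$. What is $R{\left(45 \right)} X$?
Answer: $60$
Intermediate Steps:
$R{\left(H \right)} = -57 + H$
$R{\left(45 \right)} X = \left(-57 + 45\right) \left(-5\right) = \left(-12\right) \left(-5\right) = 60$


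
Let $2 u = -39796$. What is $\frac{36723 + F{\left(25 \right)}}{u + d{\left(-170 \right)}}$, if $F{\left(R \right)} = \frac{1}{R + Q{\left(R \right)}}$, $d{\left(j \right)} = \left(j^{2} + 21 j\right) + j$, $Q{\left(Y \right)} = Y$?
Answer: $\frac{1836151}{263100} \approx 6.9789$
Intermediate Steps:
$u = -19898$ ($u = \frac{1}{2} \left(-39796\right) = -19898$)
$d{\left(j \right)} = j^{2} + 22 j$
$F{\left(R \right)} = \frac{1}{2 R}$ ($F{\left(R \right)} = \frac{1}{R + R} = \frac{1}{2 R}$)
$\frac{36723 + F{\left(25 \right)}}{u + d{\left(-170 \right)}} = \frac{36723 + \frac{1}{2 \cdot 25}}{-19898 - 170 \left(22 - 170\right)} = \frac{36723 + \frac{1}{2} \cdot \frac{1}{25}}{-19898 - -25160} = \frac{36723 + \frac{1}{50}}{-19898 + 25160} = \frac{1836151}{50 \cdot 5262} = \frac{1836151}{50} \cdot \frac{1}{5262} = \frac{1836151}{263100}$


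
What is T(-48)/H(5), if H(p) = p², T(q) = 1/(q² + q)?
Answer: 1/56400 ≈ 1.7730e-5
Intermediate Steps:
T(q) = 1/(q + q²)
T(-48)/H(5) = (1/((-48)*(1 - 48)))/(5²) = -1/48/(-47)/25 = -1/48*(-1/47)*(1/25) = (1/2256)*(1/25) = 1/56400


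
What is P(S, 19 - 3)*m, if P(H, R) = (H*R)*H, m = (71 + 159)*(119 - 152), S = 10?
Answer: -12144000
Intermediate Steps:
m = -7590 (m = 230*(-33) = -7590)
P(H, R) = R*H²
P(S, 19 - 3)*m = ((19 - 3)*10²)*(-7590) = (16*100)*(-7590) = 1600*(-7590) = -12144000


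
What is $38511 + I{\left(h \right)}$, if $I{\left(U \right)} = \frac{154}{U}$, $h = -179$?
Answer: $\frac{6893315}{179} \approx 38510.0$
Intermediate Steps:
$38511 + I{\left(h \right)} = 38511 + \frac{154}{-179} = 38511 + 154 \left(- \frac{1}{179}\right) = 38511 - \frac{154}{179} = \frac{6893315}{179}$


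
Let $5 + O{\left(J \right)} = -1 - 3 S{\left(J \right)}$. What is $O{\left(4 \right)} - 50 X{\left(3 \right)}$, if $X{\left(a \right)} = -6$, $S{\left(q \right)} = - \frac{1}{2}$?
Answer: $\frac{591}{2} \approx 295.5$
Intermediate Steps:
$S{\left(q \right)} = - \frac{1}{2}$ ($S{\left(q \right)} = \left(-1\right) \frac{1}{2} = - \frac{1}{2}$)
$O{\left(J \right)} = - \frac{9}{2}$ ($O{\left(J \right)} = -5 - - \frac{1}{2} = -5 + \left(-1 + \frac{3}{2}\right) = -5 + \frac{1}{2} = - \frac{9}{2}$)
$O{\left(4 \right)} - 50 X{\left(3 \right)} = - \frac{9}{2} - -300 = - \frac{9}{2} + 300 = \frac{591}{2}$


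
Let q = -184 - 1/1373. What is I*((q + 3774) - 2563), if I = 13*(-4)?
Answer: -73323640/1373 ≈ -53404.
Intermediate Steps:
q = -252633/1373 (q = -184 - 1*1/1373 = -184 - 1/1373 = -252633/1373 ≈ -184.00)
I = -52
I*((q + 3774) - 2563) = -52*((-252633/1373 + 3774) - 2563) = -52*(4929069/1373 - 2563) = -52*1410070/1373 = -73323640/1373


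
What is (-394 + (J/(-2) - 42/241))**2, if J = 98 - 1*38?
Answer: 10450155076/58081 ≈ 1.7992e+5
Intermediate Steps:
J = 60 (J = 98 - 38 = 60)
(-394 + (J/(-2) - 42/241))**2 = (-394 + (60/(-2) - 42/241))**2 = (-394 + (60*(-1/2) - 42*1/241))**2 = (-394 + (-30 - 42/241))**2 = (-394 - 7272/241)**2 = (-102226/241)**2 = 10450155076/58081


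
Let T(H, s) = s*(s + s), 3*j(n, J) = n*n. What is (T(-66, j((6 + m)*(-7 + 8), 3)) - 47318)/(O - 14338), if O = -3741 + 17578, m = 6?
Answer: 42710/501 ≈ 85.250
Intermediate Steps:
j(n, J) = n²/3 (j(n, J) = (n*n)/3 = n²/3)
T(H, s) = 2*s² (T(H, s) = s*(2*s) = 2*s²)
O = 13837
(T(-66, j((6 + m)*(-7 + 8), 3)) - 47318)/(O - 14338) = (2*(((6 + 6)*(-7 + 8))²/3)² - 47318)/(13837 - 14338) = (2*((12*1)²/3)² - 47318)/(-501) = (2*((⅓)*12²)² - 47318)*(-1/501) = (2*((⅓)*144)² - 47318)*(-1/501) = (2*48² - 47318)*(-1/501) = (2*2304 - 47318)*(-1/501) = (4608 - 47318)*(-1/501) = -42710*(-1/501) = 42710/501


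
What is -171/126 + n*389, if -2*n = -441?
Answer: 600412/7 ≈ 85773.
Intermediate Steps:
n = 441/2 (n = -1/2*(-441) = 441/2 ≈ 220.50)
-171/126 + n*389 = -171/126 + (441/2)*389 = -171*1/126 + 171549/2 = -19/14 + 171549/2 = 600412/7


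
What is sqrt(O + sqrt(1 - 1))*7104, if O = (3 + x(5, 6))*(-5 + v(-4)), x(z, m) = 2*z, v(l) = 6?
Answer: 7104*sqrt(13) ≈ 25614.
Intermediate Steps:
O = 13 (O = (3 + 2*5)*(-5 + 6) = (3 + 10)*1 = 13*1 = 13)
sqrt(O + sqrt(1 - 1))*7104 = sqrt(13 + sqrt(1 - 1))*7104 = sqrt(13 + sqrt(0))*7104 = sqrt(13 + 0)*7104 = sqrt(13)*7104 = 7104*sqrt(13)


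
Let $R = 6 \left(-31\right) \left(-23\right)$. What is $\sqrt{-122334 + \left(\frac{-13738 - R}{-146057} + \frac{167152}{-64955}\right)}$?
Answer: $\frac{i \sqrt{11010975596191768718216190}}{9487132435} \approx 349.77 i$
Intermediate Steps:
$R = 4278$ ($R = \left(-186\right) \left(-23\right) = 4278$)
$\sqrt{-122334 + \left(\frac{-13738 - R}{-146057} + \frac{167152}{-64955}\right)} = \sqrt{-122334 + \left(\frac{-13738 - 4278}{-146057} + \frac{167152}{-64955}\right)} = \sqrt{-122334 + \left(\left(-13738 - 4278\right) \left(- \frac{1}{146057}\right) + 167152 \left(- \frac{1}{64955}\right)\right)} = \sqrt{-122334 - \frac{23243490384}{9487132435}} = \sqrt{- \frac{1160622102793674}{9487132435}} = \frac{i \sqrt{11010975596191768718216190}}{9487132435}$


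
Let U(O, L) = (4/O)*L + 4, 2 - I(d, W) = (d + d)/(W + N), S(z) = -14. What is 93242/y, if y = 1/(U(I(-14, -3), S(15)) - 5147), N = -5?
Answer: -1428187714/3 ≈ -4.7606e+8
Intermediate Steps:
I(d, W) = 2 - 2*d/(-5 + W) (I(d, W) = 2 - (d + d)/(W - 5) = 2 - 2*d/(-5 + W))
U(O, L) = 4 + 4*L/O (U(O, L) = 4*L/O + 4 = 4 + 4*L/O)
y = -3/15317 (y = 1/((4 + 4*(-14)/(2*(-5 - 3 - 1*(-14))/(-5 - 3))) - 5147) = 1/((4 + 4*(-14)/(2*(-5 - 3 + 14)/(-8))) - 5147) = 1/((4 + 4*(-14)/(2*(-1/8)*6)) - 5147) = 1/((4 + 4*(-14)/(-3/2)) - 5147) = 1/((4 + 4*(-14)*(-2/3)) - 5147) = 1/((4 + 112/3) - 5147) = 1/(124/3 - 5147) = 1/(-15317/3) = -3/15317 ≈ -0.00019586)
93242/y = 93242/(-3/15317) = 93242*(-15317/3) = -1428187714/3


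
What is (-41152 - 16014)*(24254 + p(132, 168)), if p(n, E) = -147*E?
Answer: 25267372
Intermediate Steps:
(-41152 - 16014)*(24254 + p(132, 168)) = (-41152 - 16014)*(24254 - 147*168) = -57166*(24254 - 24696) = -57166*(-442) = 25267372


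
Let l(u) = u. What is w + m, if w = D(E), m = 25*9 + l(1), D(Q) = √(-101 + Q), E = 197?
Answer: 226 + 4*√6 ≈ 235.80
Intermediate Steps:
m = 226 (m = 25*9 + 1 = 225 + 1 = 226)
w = 4*√6 (w = √(-101 + 197) = √96 = 4*√6 ≈ 9.7980)
w + m = 4*√6 + 226 = 226 + 4*√6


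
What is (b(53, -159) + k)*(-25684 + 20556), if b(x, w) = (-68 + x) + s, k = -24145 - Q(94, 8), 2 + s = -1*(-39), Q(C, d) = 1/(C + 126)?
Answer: 6803652202/55 ≈ 1.2370e+8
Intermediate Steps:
Q(C, d) = 1/(126 + C)
s = 37 (s = -2 - 1*(-39) = -2 + 39 = 37)
k = -5311901/220 (k = -24145 - 1/(126 + 94) = -24145 - 1/220 = -5311901/220 ≈ -24145.)
b(x, w) = -31 + x (b(x, w) = (-68 + x) + 37 = -31 + x)
(b(53, -159) + k)*(-25684 + 20556) = ((-31 + 53) - 5311901/220)*(-25684 + 20556) = (22 - 5311901/220)*(-5128) = -5307061/220*(-5128) = 6803652202/55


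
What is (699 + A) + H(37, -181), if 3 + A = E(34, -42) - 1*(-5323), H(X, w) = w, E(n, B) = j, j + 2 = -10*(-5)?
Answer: 5886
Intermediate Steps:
j = 48 (j = -2 - 10*(-5) = -2 + 50 = 48)
E(n, B) = 48
A = 5368 (A = -3 + (48 - 1*(-5323)) = -3 + (48 + 5323) = -3 + 5371 = 5368)
(699 + A) + H(37, -181) = (699 + 5368) - 181 = 6067 - 181 = 5886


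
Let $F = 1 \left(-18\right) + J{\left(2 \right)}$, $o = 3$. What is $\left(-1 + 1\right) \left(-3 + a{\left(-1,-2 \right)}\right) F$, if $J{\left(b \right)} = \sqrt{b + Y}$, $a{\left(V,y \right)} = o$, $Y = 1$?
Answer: $0$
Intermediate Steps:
$a{\left(V,y \right)} = 3$
$J{\left(b \right)} = \sqrt{1 + b}$ ($J{\left(b \right)} = \sqrt{b + 1} = \sqrt{1 + b}$)
$F = -18 + \sqrt{3}$ ($F = 1 \left(-18\right) + \sqrt{1 + 2} = -18 + \sqrt{3} \approx -16.268$)
$\left(-1 + 1\right) \left(-3 + a{\left(-1,-2 \right)}\right) F = \left(-1 + 1\right) \left(-3 + 3\right) \left(-18 + \sqrt{3}\right) = 0 \cdot 0 \left(-18 + \sqrt{3}\right) = 0 \left(-18 + \sqrt{3}\right) = 0$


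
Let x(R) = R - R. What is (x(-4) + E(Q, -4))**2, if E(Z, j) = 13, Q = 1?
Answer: 169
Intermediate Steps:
x(R) = 0
(x(-4) + E(Q, -4))**2 = (0 + 13)**2 = 13**2 = 169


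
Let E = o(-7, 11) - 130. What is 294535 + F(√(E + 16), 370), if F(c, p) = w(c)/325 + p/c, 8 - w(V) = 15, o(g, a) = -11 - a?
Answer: 95723868/325 - 185*I*√34/34 ≈ 2.9454e+5 - 31.727*I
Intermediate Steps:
w(V) = -7 (w(V) = 8 - 1*15 = 8 - 15 = -7)
E = -152 (E = (-11 - 1*11) - 130 = (-11 - 11) - 130 = -22 - 130 = -152)
F(c, p) = -7/325 + p/c
294535 + F(√(E + 16), 370) = 294535 + (-7/325 + 370/(√(-152 + 16))) = 294535 + (-7/325 + 370/(√(-136))) = 294535 + (-7/325 + 370/((2*I*√34))) = 294535 + (-7/325 + 370*(-I*√34/68)) = 294535 + (-7/325 - 185*I*√34/34) = 95723868/325 - 185*I*√34/34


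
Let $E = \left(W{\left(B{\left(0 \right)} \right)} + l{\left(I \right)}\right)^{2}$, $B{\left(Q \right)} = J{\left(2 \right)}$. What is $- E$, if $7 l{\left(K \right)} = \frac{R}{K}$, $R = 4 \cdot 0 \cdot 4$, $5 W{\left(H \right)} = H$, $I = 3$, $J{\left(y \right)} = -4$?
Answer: $- \frac{16}{25} \approx -0.64$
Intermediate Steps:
$B{\left(Q \right)} = -4$
$W{\left(H \right)} = \frac{H}{5}$
$R = 0$ ($R = 0 \cdot 4 = 0$)
$l{\left(K \right)} = 0$ ($l{\left(K \right)} = \frac{0 \frac{1}{K}}{7} = \frac{1}{7} \cdot 0 = 0$)
$E = \frac{16}{25}$ ($E = \left(\frac{1}{5} \left(-4\right) + 0\right)^{2} = \left(- \frac{4}{5} + 0\right)^{2} = \left(- \frac{4}{5}\right)^{2} = \frac{16}{25} \approx 0.64$)
$- E = \left(-1\right) \frac{16}{25} = - \frac{16}{25}$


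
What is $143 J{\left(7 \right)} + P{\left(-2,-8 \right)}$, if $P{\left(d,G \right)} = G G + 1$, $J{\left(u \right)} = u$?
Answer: $1066$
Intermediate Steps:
$P{\left(d,G \right)} = 1 + G^{2}$ ($P{\left(d,G \right)} = G^{2} + 1 = 1 + G^{2}$)
$143 J{\left(7 \right)} + P{\left(-2,-8 \right)} = 143 \cdot 7 + \left(1 + \left(-8\right)^{2}\right) = 1001 + \left(1 + 64\right) = 1001 + 65 = 1066$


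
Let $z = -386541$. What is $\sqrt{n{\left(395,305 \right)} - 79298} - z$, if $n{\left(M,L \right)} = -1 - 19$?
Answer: $386541 + i \sqrt{79318} \approx 3.8654 \cdot 10^{5} + 281.63 i$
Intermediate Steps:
$n{\left(M,L \right)} = -20$
$\sqrt{n{\left(395,305 \right)} - 79298} - z = \sqrt{-20 - 79298} - -386541 = \sqrt{-79318} + 386541 = i \sqrt{79318} + 386541 = 386541 + i \sqrt{79318}$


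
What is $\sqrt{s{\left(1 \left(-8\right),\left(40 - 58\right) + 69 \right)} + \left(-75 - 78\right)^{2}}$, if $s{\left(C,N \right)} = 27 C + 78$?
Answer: $\sqrt{23271} \approx 152.55$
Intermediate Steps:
$s{\left(C,N \right)} = 78 + 27 C$
$\sqrt{s{\left(1 \left(-8\right),\left(40 - 58\right) + 69 \right)} + \left(-75 - 78\right)^{2}} = \sqrt{\left(78 + 27 \cdot 1 \left(-8\right)\right) + \left(-75 - 78\right)^{2}} = \sqrt{\left(78 + 27 \left(-8\right)\right) + \left(-153\right)^{2}} = \sqrt{\left(78 - 216\right) + 23409} = \sqrt{-138 + 23409} = \sqrt{23271}$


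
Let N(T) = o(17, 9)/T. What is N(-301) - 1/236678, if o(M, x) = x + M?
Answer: -6153929/71240078 ≈ -0.086383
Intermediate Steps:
o(M, x) = M + x
N(T) = 26/T (N(T) = (17 + 9)/T = 26/T)
N(-301) - 1/236678 = 26/(-301) - 1/236678 = 26*(-1/301) - 1*1/236678 = -26/301 - 1/236678 = -6153929/71240078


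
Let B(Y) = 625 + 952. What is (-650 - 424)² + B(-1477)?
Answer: 1155053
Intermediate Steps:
B(Y) = 1577
(-650 - 424)² + B(-1477) = (-650 - 424)² + 1577 = (-1074)² + 1577 = 1153476 + 1577 = 1155053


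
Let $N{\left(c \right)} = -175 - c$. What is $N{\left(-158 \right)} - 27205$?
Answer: $-27222$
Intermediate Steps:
$N{\left(-158 \right)} - 27205 = \left(-175 - -158\right) - 27205 = \left(-175 + 158\right) - 27205 = -17 - 27205 = -27222$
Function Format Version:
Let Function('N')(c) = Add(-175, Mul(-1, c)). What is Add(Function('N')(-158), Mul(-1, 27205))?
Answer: -27222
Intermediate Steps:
Add(Function('N')(-158), Mul(-1, 27205)) = Add(Add(-175, Mul(-1, -158)), Mul(-1, 27205)) = Add(Add(-175, 158), -27205) = Add(-17, -27205) = -27222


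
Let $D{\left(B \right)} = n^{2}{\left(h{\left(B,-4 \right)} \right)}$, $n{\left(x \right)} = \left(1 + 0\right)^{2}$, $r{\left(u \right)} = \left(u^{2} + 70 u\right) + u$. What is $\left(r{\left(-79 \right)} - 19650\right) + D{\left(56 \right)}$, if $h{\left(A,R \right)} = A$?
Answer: $-19017$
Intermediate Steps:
$r{\left(u \right)} = u^{2} + 71 u$
$n{\left(x \right)} = 1$ ($n{\left(x \right)} = 1^{2} = 1$)
$D{\left(B \right)} = 1$ ($D{\left(B \right)} = 1^{2} = 1$)
$\left(r{\left(-79 \right)} - 19650\right) + D{\left(56 \right)} = \left(- 79 \left(71 - 79\right) - 19650\right) + 1 = \left(\left(-79\right) \left(-8\right) - 19650\right) + 1 = \left(632 - 19650\right) + 1 = -19018 + 1 = -19017$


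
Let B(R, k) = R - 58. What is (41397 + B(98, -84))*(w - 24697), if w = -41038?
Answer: -2723861195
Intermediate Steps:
B(R, k) = -58 + R
(41397 + B(98, -84))*(w - 24697) = (41397 + (-58 + 98))*(-41038 - 24697) = (41397 + 40)*(-65735) = 41437*(-65735) = -2723861195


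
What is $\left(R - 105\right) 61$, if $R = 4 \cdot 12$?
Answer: $-3477$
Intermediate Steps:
$R = 48$
$\left(R - 105\right) 61 = \left(48 - 105\right) 61 = \left(-57\right) 61 = -3477$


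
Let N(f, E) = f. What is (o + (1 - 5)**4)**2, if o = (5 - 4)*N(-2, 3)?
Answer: 64516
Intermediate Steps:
o = -2 (o = (5 - 4)*(-2) = 1*(-2) = -2)
(o + (1 - 5)**4)**2 = (-2 + (1 - 5)**4)**2 = (-2 + (-4)**4)**2 = (-2 + 256)**2 = 254**2 = 64516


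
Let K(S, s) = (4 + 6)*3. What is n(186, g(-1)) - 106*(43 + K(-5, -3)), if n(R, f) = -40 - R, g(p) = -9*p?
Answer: -7964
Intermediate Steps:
K(S, s) = 30 (K(S, s) = 10*3 = 30)
n(186, g(-1)) - 106*(43 + K(-5, -3)) = (-40 - 1*186) - 106*(43 + 30) = (-40 - 186) - 106*73 = -226 - 7738 = -7964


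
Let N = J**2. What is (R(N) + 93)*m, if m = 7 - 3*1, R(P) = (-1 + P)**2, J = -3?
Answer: 628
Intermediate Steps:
N = 9 (N = (-3)**2 = 9)
m = 4 (m = 7 - 3 = 4)
(R(N) + 93)*m = ((-1 + 9)**2 + 93)*4 = (8**2 + 93)*4 = (64 + 93)*4 = 157*4 = 628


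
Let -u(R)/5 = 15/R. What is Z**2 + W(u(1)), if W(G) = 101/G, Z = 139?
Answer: 1448974/75 ≈ 19320.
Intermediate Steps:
u(R) = -75/R
Z**2 + W(u(1)) = 139**2 + 101/((-75/1)) = 19321 + 101/((-75*1)) = 19321 + 101/(-75) = 19321 + 101*(-1/75) = 19321 - 101/75 = 1448974/75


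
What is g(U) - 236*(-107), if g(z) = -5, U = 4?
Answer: 25247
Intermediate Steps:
g(U) - 236*(-107) = -5 - 236*(-107) = -5 + 25252 = 25247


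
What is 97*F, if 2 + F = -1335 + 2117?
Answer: 75660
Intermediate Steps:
F = 780 (F = -2 + (-1335 + 2117) = -2 + 782 = 780)
97*F = 97*780 = 75660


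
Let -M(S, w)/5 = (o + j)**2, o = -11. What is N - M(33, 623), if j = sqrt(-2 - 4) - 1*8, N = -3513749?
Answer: -3511974 - 190*I*sqrt(6) ≈ -3.512e+6 - 465.4*I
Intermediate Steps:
j = -8 + I*sqrt(6) (j = sqrt(-6) - 8 = I*sqrt(6) - 8 = -8 + I*sqrt(6) ≈ -8.0 + 2.4495*I)
M(S, w) = -5*(-19 + I*sqrt(6))**2 (M(S, w) = -5*(-11 + (-8 + I*sqrt(6)))**2 = -5*(-19 + I*sqrt(6))**2)
N - M(33, 623) = -3513749 - (-1775 + 190*I*sqrt(6)) = -3513749 + (1775 - 190*I*sqrt(6)) = -3511974 - 190*I*sqrt(6)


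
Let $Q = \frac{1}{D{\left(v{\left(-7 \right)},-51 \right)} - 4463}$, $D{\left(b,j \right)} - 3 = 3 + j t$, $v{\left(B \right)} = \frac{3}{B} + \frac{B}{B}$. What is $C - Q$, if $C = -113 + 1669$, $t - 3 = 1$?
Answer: $\frac{7252517}{4661} \approx 1556.0$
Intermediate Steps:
$t = 4$ ($t = 3 + 1 = 4$)
$v{\left(B \right)} = 1 + \frac{3}{B}$ ($v{\left(B \right)} = \frac{3}{B} + 1 = 1 + \frac{3}{B}$)
$C = 1556$
$D{\left(b,j \right)} = 6 + 4 j$ ($D{\left(b,j \right)} = 3 + \left(3 + j 4\right) = 3 + \left(3 + 4 j\right) = 6 + 4 j$)
$Q = - \frac{1}{4661}$ ($Q = \frac{1}{\left(6 + 4 \left(-51\right)\right) - 4463} = \frac{1}{\left(6 - 204\right) - 4463} = \frac{1}{-198 - 4463} = \frac{1}{-4661} = - \frac{1}{4661} \approx -0.00021455$)
$C - Q = 1556 - - \frac{1}{4661} = 1556 + \frac{1}{4661} = \frac{7252517}{4661}$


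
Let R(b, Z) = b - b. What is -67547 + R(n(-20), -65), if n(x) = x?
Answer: -67547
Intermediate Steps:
R(b, Z) = 0
-67547 + R(n(-20), -65) = -67547 + 0 = -67547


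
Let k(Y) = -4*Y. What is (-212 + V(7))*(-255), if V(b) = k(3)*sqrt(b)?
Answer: 54060 + 3060*sqrt(7) ≈ 62156.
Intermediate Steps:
V(b) = -12*sqrt(b) (V(b) = (-4*3)*sqrt(b) = -12*sqrt(b))
(-212 + V(7))*(-255) = (-212 - 12*sqrt(7))*(-255) = 54060 + 3060*sqrt(7)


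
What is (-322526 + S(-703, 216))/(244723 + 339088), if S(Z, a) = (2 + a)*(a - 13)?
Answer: -278272/583811 ≈ -0.47665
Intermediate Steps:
S(Z, a) = (-13 + a)*(2 + a) (S(Z, a) = (2 + a)*(-13 + a) = (-13 + a)*(2 + a))
(-322526 + S(-703, 216))/(244723 + 339088) = (-322526 + (-26 + 216**2 - 11*216))/(244723 + 339088) = (-322526 + (-26 + 46656 - 2376))/583811 = (-322526 + 44254)*(1/583811) = -278272*1/583811 = -278272/583811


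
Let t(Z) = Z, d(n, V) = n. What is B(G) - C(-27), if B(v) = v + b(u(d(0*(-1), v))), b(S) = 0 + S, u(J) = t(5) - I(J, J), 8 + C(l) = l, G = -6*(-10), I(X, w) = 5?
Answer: 95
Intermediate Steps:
G = 60
C(l) = -8 + l
u(J) = 0 (u(J) = 5 - 1*5 = 5 - 5 = 0)
b(S) = S
B(v) = v (B(v) = v + 0 = v)
B(G) - C(-27) = 60 - (-8 - 27) = 60 - 1*(-35) = 60 + 35 = 95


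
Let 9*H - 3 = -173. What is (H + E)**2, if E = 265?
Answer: 4906225/81 ≈ 60571.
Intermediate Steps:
H = -170/9 (H = 1/3 + (1/9)*(-173) = 1/3 - 173/9 = -170/9 ≈ -18.889)
(H + E)**2 = (-170/9 + 265)**2 = (2215/9)**2 = 4906225/81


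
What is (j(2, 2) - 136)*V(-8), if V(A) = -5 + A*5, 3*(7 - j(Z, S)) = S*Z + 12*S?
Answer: 6225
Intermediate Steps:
j(Z, S) = 7 - 4*S - S*Z/3 (j(Z, S) = 7 - (S*Z + 12*S)/3 = 7 - (12*S + S*Z)/3 = 7 + (-4*S - S*Z/3) = 7 - 4*S - S*Z/3)
V(A) = -5 + 5*A
(j(2, 2) - 136)*V(-8) = ((7 - 4*2 - ⅓*2*2) - 136)*(-5 + 5*(-8)) = ((7 - 8 - 4/3) - 136)*(-5 - 40) = (-7/3 - 136)*(-45) = -415/3*(-45) = 6225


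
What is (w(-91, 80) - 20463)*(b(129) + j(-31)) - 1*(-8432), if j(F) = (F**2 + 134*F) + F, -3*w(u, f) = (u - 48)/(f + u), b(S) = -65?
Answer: 201975278/3 ≈ 6.7325e+7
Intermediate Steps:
w(u, f) = -(-48 + u)/(3*(f + u)) (w(u, f) = -(u - 48)/(3*(f + u)) = -(-48 + u)/(3*(f + u)))
j(F) = F**2 + 135*F
(w(-91, 80) - 20463)*(b(129) + j(-31)) - 1*(-8432) = ((16 - 1/3*(-91))/(80 - 91) - 20463)*(-65 - 31*(135 - 31)) - 1*(-8432) = ((16 + 91/3)/(-11) - 20463)*(-65 - 31*104) + 8432 = (-1/11*139/3 - 20463)*(-65 - 3224) + 8432 = (-139/33 - 20463)*(-3289) + 8432 = -675418/33*(-3289) + 8432 = 201949982/3 + 8432 = 201975278/3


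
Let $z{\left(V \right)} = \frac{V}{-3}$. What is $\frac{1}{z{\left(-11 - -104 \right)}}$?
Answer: $- \frac{1}{31} \approx -0.032258$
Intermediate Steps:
$z{\left(V \right)} = - \frac{V}{3}$ ($z{\left(V \right)} = V \left(- \frac{1}{3}\right) = - \frac{V}{3}$)
$\frac{1}{z{\left(-11 - -104 \right)}} = \frac{1}{\left(- \frac{1}{3}\right) \left(-11 - -104\right)} = \frac{1}{\left(- \frac{1}{3}\right) \left(-11 + 104\right)} = \frac{1}{\left(- \frac{1}{3}\right) 93} = \frac{1}{-31} = - \frac{1}{31}$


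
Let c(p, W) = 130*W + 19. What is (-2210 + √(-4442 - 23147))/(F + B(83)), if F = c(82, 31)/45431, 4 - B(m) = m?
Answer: 10040251/358500 - 45431*I*√27589/3585000 ≈ 28.006 - 2.1049*I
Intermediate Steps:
B(m) = 4 - m
c(p, W) = 19 + 130*W
F = 4049/45431 (F = (19 + 130*31)/45431 = (19 + 4030)*(1/45431) = 4049*(1/45431) = 4049/45431 ≈ 0.089124)
(-2210 + √(-4442 - 23147))/(F + B(83)) = (-2210 + √(-4442 - 23147))/(4049/45431 + (4 - 1*83)) = (-2210 + √(-27589))/(4049/45431 + (4 - 83)) = (-2210 + I*√27589)/(4049/45431 - 79) = (-2210 + I*√27589)/(-3585000/45431) = (-2210 + I*√27589)*(-45431/3585000) = 10040251/358500 - 45431*I*√27589/3585000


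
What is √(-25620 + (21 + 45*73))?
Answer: I*√22314 ≈ 149.38*I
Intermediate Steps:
√(-25620 + (21 + 45*73)) = √(-25620 + (21 + 3285)) = √(-25620 + 3306) = √(-22314) = I*√22314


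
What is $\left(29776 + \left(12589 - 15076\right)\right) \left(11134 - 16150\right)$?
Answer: $-136881624$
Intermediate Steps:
$\left(29776 + \left(12589 - 15076\right)\right) \left(11134 - 16150\right) = \left(29776 - 2487\right) \left(-5016\right) = 27289 \left(-5016\right) = -136881624$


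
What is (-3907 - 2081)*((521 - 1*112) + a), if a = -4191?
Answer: 22646616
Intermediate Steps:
(-3907 - 2081)*((521 - 1*112) + a) = (-3907 - 2081)*((521 - 1*112) - 4191) = -5988*((521 - 112) - 4191) = -5988*(409 - 4191) = -5988*(-3782) = 22646616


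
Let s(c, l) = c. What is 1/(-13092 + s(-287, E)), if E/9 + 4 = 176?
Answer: -1/13379 ≈ -7.4744e-5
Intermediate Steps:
E = 1548 (E = -36 + 9*176 = -36 + 1584 = 1548)
1/(-13092 + s(-287, E)) = 1/(-13092 - 287) = 1/(-13379) = -1/13379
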